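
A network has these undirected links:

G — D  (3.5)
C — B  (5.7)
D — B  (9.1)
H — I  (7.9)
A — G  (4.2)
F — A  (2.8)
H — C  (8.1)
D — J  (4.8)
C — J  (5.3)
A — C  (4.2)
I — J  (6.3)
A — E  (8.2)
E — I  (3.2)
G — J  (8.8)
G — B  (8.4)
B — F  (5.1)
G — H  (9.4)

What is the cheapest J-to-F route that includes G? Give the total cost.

15.3

Best J to G: J–D–G costing 8.3
Best G to F: G–A–F costing 7
Total via G: 8.3 + 7 = 15.3.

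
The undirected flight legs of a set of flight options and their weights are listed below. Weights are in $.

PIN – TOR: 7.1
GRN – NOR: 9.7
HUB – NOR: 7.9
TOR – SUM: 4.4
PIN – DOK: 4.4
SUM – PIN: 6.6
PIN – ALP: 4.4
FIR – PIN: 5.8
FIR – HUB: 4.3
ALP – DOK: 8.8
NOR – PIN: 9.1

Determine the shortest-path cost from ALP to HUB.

Settle nodes by increasing distance from ALP:
ALP: 0
PIN: 4.4  (via ALP)
DOK: 8.8  (via ALP)
FIR: 10.2  (via PIN)
SUM: 11  (via PIN)
TOR: 11.5  (via PIN)
NOR: 13.5  (via PIN)
HUB: 14.5  (via FIR)
Shortest route: ALP → PIN → FIR → HUB = $14.5.

$14.5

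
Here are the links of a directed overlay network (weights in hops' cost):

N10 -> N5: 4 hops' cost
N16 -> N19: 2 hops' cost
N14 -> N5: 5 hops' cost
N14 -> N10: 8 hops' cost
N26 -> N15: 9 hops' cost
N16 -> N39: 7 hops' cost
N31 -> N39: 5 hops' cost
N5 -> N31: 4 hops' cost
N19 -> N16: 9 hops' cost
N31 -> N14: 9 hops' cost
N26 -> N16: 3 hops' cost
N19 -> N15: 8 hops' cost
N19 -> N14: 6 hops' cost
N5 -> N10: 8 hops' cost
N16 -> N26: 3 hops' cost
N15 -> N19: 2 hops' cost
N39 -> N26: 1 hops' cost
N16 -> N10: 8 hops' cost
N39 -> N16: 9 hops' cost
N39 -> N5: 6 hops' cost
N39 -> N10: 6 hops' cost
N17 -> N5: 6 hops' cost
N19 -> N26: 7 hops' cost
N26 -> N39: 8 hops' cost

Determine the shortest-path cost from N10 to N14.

Enumerating some paths:
N10 → N5 → N31 → N39 → N26 → N16 → N19 → N14: 4+4+5+1+3+2+6 = 25
N10 → N5 → N31 → N14: 4+4+9 = 17
Cheapest is N10 → N5 → N31 → N14 at 17 hops' cost.

17 hops' cost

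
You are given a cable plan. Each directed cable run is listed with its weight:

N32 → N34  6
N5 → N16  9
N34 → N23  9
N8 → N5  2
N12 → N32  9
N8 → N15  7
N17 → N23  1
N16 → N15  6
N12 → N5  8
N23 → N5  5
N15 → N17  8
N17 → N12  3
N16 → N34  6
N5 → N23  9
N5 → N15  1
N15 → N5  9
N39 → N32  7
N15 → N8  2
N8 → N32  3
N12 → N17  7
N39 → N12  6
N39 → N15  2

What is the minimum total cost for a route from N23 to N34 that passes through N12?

32

Shortest N23→N12: N23 → N5 → N15 → N17 → N12 = 17
Shortest N12→N34: N12 → N32 → N34 = 15
Total via N12: 17 + 15 = 32.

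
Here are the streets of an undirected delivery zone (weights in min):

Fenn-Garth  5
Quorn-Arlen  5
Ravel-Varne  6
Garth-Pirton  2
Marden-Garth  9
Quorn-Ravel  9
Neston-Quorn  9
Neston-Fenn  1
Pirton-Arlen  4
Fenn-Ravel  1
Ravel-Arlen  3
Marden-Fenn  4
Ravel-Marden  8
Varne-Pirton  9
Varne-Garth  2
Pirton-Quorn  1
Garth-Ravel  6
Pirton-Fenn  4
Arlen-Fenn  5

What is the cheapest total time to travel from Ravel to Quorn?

6 min

Settle nodes by increasing distance from Ravel:
Ravel: 0
Fenn: 1  (via Ravel)
Neston: 2  (via Fenn)
Arlen: 3  (via Ravel)
Pirton: 5  (via Fenn)
Marden: 5  (via Fenn)
Garth: 6  (via Ravel)
Quorn: 6  (via Pirton)
Shortest route: Ravel → Fenn → Pirton → Quorn = 6 min.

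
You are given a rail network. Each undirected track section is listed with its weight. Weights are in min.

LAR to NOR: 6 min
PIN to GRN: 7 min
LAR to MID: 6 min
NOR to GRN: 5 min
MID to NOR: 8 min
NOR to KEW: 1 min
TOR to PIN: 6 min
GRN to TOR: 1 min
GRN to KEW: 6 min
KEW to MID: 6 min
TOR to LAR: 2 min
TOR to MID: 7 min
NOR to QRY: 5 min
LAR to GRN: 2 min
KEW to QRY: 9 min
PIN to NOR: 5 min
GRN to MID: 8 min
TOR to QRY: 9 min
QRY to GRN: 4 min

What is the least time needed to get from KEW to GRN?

Candidate routes:
KEW - NOR - LAR - GRN: 1+6+2 = 9
KEW - GRN: 6 = 6
The minimum is 6 min via KEW - GRN.

6 min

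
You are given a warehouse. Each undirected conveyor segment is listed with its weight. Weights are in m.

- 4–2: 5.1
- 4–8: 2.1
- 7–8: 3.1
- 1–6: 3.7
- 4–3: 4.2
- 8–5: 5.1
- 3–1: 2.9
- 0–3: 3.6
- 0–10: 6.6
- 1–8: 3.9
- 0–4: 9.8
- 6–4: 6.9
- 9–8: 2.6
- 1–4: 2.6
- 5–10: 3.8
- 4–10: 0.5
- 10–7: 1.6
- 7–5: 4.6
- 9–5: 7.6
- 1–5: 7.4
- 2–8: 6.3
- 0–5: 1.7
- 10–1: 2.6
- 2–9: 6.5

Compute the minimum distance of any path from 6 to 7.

7.9 m

Settle nodes by increasing distance from 6:
6: 0
1: 3.7  (via 6)
4: 6.3  (via 1)
10: 6.3  (via 1)
3: 6.6  (via 1)
8: 7.6  (via 1)
7: 7.9  (via 10)
Shortest route: 6–1–10–7 = 7.9 m.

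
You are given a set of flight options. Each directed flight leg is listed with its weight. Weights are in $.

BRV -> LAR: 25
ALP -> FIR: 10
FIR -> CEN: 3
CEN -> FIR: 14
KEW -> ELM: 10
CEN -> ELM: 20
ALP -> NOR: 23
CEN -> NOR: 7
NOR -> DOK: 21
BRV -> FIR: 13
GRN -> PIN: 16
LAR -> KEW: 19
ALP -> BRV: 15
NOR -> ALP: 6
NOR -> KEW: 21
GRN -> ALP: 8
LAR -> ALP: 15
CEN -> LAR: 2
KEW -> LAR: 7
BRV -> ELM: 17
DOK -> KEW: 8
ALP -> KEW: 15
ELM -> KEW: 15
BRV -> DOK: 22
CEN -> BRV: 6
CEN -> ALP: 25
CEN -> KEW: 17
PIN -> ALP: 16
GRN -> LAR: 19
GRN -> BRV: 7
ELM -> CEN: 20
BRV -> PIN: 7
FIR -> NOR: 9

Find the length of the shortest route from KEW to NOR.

$37

Running Dijkstra from KEW:
KEW: 0
LAR: 7  (via KEW)
ELM: 10  (via KEW)
ALP: 22  (via LAR)
CEN: 30  (via ELM)
FIR: 32  (via ALP)
BRV: 36  (via CEN)
NOR: 37  (via CEN)
Shortest route: KEW–ELM–CEN–NOR = $37.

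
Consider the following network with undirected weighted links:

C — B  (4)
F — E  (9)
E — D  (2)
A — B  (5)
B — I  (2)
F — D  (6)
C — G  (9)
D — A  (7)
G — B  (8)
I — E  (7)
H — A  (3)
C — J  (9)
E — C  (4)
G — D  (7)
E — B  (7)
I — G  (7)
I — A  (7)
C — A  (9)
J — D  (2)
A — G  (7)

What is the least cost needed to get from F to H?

Candidate routes:
F - D - G - A - H: 6+7+7+3 = 23
F - D - E - B - A - H: 6+2+7+5+3 = 23
F - D - A - H: 6+7+3 = 16
F - E - D - A - H: 9+2+7+3 = 21
Cheapest is F - D - A - H at 16.

16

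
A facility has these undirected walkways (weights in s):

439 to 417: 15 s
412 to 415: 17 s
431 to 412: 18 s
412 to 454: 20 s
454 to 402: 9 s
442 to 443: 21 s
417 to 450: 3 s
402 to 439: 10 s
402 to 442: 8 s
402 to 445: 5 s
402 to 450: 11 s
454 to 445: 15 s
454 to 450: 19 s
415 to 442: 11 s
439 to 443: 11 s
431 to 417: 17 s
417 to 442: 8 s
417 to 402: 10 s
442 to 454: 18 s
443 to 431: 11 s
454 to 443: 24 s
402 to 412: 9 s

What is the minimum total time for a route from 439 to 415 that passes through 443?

43 s

Shortest 439→443: 439 → 443 = 11
Best 443 to 415: 443 → 442 → 415 costing 32
Total via 443: 11 + 32 = 43 s.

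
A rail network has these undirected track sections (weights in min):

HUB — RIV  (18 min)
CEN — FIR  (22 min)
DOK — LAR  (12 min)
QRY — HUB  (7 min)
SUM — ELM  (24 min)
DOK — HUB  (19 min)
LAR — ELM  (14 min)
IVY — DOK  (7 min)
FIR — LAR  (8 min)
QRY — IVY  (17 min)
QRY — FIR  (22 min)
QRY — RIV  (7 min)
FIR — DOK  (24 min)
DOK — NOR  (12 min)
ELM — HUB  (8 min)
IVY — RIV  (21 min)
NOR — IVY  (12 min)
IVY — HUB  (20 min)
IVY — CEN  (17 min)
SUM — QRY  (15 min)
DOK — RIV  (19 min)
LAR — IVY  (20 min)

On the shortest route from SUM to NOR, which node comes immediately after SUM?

Enumerating some paths:
SUM–QRY–IVY–NOR: 15+17+12 = 44
SUM–QRY–IVY–DOK–NOR: 15+17+7+12 = 51
The minimum is 44 min via SUM–QRY–IVY–NOR.
So from SUM the first move is to QRY.

QRY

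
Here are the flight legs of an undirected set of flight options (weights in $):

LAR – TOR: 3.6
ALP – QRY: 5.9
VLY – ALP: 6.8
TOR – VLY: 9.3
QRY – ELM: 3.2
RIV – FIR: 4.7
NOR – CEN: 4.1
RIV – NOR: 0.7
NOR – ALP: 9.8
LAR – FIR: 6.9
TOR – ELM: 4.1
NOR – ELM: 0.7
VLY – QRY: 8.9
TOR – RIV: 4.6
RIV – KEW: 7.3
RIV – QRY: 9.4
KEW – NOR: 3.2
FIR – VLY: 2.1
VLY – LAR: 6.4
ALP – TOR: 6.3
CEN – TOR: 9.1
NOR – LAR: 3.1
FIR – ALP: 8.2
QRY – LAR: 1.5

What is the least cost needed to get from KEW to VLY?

Shortest distances from KEW:
KEW: 0
NOR: 3.2  (via KEW)
RIV: 3.9  (via NOR)
ELM: 3.9  (via NOR)
LAR: 6.3  (via NOR)
QRY: 7.1  (via ELM)
CEN: 7.3  (via NOR)
TOR: 8  (via ELM)
FIR: 8.6  (via RIV)
VLY: 10.7  (via FIR)
Shortest route: KEW → NOR → RIV → FIR → VLY = $10.7.

$10.7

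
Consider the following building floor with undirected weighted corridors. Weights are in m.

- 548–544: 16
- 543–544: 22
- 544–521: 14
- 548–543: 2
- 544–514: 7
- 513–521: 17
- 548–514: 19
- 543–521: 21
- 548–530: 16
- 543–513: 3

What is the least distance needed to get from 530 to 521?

38 m

Settle nodes by increasing distance from 530:
530: 0
548: 16  (via 530)
543: 18  (via 548)
513: 21  (via 543)
544: 32  (via 548)
514: 35  (via 548)
521: 38  (via 513)
Shortest route: 530–548–543–513–521 = 38 m.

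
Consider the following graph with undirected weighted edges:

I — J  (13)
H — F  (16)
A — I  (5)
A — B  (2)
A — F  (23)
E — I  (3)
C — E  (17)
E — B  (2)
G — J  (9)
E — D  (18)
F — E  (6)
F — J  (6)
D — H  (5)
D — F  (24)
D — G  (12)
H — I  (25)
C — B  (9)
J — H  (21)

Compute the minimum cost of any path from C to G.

Shortest distances from C:
C: 0
B: 9  (via C)
A: 11  (via B)
E: 11  (via B)
I: 14  (via E)
F: 17  (via E)
J: 23  (via F)
D: 29  (via E)
G: 32  (via J)
Shortest route: C → B → E → F → J → G = 32.

32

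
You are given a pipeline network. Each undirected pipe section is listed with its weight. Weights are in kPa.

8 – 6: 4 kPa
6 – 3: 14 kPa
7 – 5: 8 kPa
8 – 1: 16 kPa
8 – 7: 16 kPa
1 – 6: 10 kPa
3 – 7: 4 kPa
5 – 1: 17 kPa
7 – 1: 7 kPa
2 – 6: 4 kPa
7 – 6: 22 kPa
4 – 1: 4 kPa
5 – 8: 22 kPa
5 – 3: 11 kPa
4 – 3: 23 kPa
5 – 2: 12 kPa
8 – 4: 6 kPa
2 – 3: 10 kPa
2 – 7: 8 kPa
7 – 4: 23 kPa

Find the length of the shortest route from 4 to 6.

Running Dijkstra from 4:
4: 0
1: 4  (via 4)
8: 6  (via 4)
6: 10  (via 8)
Shortest route: 4–8–6 = 10 kPa.

10 kPa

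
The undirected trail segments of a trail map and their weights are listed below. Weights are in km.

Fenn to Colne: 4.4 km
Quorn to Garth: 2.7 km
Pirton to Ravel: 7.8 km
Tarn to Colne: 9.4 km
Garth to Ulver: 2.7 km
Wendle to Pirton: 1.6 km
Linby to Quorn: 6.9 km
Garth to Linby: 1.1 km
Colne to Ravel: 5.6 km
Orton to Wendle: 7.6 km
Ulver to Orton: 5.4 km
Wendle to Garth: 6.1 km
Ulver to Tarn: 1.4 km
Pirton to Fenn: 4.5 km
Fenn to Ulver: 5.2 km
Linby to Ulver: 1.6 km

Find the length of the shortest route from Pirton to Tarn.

11.1 km

Compare a few routes:
Pirton → Fenn → Ulver → Tarn: 4.5+5.2+1.4 = 11.1
Pirton → Wendle → Garth → Linby → Ulver → Tarn: 1.6+6.1+1.1+1.6+1.4 = 11.8
Cheapest is Pirton → Fenn → Ulver → Tarn at 11.1 km.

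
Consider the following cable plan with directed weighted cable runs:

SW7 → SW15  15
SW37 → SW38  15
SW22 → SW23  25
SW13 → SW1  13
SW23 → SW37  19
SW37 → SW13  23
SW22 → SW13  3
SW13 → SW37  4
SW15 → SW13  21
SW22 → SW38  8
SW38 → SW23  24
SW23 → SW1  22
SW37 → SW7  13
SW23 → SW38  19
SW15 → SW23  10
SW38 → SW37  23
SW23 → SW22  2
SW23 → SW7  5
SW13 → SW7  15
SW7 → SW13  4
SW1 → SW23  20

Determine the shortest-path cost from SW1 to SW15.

40

Compare a few routes:
SW1–SW23–SW22–SW13–SW7–SW15: 20+2+3+15+15 = 55
SW1–SW23–SW7–SW15: 20+5+15 = 40
SW1–SW23–SW37–SW7–SW15: 20+19+13+15 = 67
SW1–SW23–SW22–SW13–SW37–SW7–SW15: 20+2+3+4+13+15 = 57
Cheapest is SW1–SW23–SW7–SW15 at 40.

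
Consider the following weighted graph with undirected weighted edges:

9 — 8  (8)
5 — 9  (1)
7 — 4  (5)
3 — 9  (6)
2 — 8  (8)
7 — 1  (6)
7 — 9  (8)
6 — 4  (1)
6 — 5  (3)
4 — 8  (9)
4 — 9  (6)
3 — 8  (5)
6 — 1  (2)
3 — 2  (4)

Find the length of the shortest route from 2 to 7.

Enumerating some paths:
2 → 3 → 9 → 5 → 6 → 4 → 7: 4+6+1+3+1+5 = 20
2 → 3 → 9 → 7: 4+6+8 = 18
Cheapest is 2 → 3 → 9 → 7 at 18.

18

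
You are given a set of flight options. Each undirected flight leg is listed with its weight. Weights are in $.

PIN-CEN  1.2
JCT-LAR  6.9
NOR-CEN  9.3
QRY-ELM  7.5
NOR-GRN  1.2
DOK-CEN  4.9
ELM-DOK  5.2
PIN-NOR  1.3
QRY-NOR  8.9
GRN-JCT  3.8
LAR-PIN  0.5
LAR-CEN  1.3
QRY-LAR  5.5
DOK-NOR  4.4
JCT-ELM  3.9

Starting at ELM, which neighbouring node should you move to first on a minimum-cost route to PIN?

Enumerating some paths:
ELM → JCT → GRN → NOR → PIN: 3.9+3.8+1.2+1.3 = 10.2
ELM → DOK → NOR → PIN: 5.2+4.4+1.3 = 10.9
The minimum is $10.2 via ELM → JCT → GRN → NOR → PIN.
So from ELM the first move is to JCT.

JCT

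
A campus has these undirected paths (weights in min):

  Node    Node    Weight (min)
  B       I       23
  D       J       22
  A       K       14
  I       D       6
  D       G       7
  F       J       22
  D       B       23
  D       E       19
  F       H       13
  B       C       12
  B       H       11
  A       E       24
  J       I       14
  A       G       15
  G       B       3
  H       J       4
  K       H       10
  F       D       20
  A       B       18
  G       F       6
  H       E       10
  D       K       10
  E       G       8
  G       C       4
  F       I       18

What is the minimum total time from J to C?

22 min

Enumerating some paths:
J → H → E → G → C: 4+10+8+4 = 26
J → H → B → G → C: 4+11+3+4 = 22
Cheapest is J → H → B → G → C at 22 min.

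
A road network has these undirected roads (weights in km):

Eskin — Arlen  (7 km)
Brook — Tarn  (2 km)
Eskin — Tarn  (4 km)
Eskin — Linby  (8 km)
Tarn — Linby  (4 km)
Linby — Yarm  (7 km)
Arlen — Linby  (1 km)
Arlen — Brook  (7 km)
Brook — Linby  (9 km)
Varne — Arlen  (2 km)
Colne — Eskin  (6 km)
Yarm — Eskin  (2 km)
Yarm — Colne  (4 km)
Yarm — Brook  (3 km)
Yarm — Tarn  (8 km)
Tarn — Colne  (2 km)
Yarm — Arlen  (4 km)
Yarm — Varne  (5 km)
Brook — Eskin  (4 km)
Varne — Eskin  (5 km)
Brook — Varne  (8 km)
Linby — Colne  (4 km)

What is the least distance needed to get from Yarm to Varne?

Settle nodes by increasing distance from Yarm:
Yarm: 0
Eskin: 2  (via Yarm)
Brook: 3  (via Yarm)
Colne: 4  (via Yarm)
Arlen: 4  (via Yarm)
Varne: 5  (via Yarm)
Shortest route: Yarm–Varne = 5 km.

5 km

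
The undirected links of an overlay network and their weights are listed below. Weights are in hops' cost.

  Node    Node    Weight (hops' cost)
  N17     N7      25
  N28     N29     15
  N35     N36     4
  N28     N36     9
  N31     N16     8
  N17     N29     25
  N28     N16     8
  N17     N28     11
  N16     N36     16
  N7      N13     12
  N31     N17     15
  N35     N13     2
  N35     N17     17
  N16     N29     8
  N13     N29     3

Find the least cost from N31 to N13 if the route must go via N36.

Shortest N31→N36: N31–N16–N36 = 24
Shortest N36→N13: N36–N35–N13 = 6
Total via N36: 24 + 6 = 30 hops' cost.

30 hops' cost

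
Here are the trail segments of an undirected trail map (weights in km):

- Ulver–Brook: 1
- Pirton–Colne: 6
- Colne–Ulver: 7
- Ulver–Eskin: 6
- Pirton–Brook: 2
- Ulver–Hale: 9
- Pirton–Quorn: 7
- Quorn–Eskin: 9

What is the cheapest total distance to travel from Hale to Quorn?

19 km

Enumerating some paths:
Hale - Ulver - Colne - Pirton - Quorn: 9+7+6+7 = 29
Hale - Ulver - Eskin - Quorn: 9+6+9 = 24
Hale - Ulver - Brook - Pirton - Quorn: 9+1+2+7 = 19
Cheapest is Hale - Ulver - Brook - Pirton - Quorn at 19 km.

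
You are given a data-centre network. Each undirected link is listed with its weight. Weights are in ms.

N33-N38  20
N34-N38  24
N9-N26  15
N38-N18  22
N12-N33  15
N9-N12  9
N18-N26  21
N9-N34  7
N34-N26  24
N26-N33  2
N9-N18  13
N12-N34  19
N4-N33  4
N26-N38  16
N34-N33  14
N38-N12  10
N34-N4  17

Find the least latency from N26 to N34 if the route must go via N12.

Best N26 to N12: N26–N33–N12 costing 17
Best N12 to N34: N12–N9–N34 costing 16
Total via N12: 17 + 16 = 33 ms.

33 ms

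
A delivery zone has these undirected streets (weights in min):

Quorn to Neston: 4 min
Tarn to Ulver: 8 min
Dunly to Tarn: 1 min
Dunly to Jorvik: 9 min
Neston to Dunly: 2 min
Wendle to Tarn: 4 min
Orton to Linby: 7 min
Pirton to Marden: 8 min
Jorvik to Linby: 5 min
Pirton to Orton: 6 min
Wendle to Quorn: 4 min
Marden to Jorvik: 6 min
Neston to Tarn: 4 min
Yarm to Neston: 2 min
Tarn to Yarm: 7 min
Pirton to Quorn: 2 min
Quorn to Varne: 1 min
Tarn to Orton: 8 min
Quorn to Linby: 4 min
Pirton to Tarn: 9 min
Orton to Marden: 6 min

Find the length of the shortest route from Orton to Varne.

9 min

Compare a few routes:
Orton → Linby → Quorn → Varne: 7+4+1 = 12
Orton → Pirton → Quorn → Varne: 6+2+1 = 9
The minimum is 9 min via Orton → Pirton → Quorn → Varne.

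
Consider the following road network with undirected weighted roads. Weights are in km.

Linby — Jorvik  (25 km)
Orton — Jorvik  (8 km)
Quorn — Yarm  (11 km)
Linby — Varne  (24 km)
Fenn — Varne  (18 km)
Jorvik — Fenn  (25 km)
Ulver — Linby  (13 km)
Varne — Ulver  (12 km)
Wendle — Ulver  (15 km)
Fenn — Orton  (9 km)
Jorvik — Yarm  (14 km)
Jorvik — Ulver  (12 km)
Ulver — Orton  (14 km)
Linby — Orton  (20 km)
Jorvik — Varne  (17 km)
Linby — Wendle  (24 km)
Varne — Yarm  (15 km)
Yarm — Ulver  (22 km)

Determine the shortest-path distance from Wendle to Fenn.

38 km

Compare a few routes:
Wendle - Ulver - Orton - Fenn: 15+14+9 = 38
Wendle - Ulver - Jorvik - Orton - Fenn: 15+12+8+9 = 44
The minimum is 38 km via Wendle - Ulver - Orton - Fenn.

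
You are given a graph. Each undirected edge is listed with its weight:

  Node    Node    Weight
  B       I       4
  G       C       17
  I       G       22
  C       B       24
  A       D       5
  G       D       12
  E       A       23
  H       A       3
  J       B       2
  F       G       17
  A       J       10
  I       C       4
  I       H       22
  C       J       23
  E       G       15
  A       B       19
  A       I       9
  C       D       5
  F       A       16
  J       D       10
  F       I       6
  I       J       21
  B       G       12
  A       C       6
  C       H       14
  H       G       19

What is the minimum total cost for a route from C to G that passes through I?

20

Shortest C→I: C–I = 4
Best I to G: I–B–G costing 16
Total via I: 4 + 16 = 20.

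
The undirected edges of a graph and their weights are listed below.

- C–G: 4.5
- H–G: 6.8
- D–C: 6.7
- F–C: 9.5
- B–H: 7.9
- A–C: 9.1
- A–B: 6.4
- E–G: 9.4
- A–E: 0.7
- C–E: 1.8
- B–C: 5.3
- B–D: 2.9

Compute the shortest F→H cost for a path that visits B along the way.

22.7

Best F to B: F–C–B costing 14.8
Best B to H: B–H costing 7.9
Total via B: 14.8 + 7.9 = 22.7.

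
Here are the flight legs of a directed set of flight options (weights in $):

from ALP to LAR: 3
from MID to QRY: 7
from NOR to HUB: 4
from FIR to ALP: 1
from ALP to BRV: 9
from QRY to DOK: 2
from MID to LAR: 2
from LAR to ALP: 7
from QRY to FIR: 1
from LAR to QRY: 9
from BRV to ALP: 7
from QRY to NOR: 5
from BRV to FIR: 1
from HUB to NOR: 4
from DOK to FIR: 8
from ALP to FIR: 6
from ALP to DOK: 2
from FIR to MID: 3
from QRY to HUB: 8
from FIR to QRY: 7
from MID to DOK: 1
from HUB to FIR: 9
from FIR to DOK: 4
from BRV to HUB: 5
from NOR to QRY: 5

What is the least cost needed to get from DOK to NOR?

$20

Settle nodes by increasing distance from DOK:
DOK: 0
FIR: 8  (via DOK)
ALP: 9  (via FIR)
MID: 11  (via FIR)
LAR: 12  (via ALP)
QRY: 15  (via FIR)
BRV: 18  (via ALP)
NOR: 20  (via QRY)
Shortest route: DOK–FIR–QRY–NOR = $20.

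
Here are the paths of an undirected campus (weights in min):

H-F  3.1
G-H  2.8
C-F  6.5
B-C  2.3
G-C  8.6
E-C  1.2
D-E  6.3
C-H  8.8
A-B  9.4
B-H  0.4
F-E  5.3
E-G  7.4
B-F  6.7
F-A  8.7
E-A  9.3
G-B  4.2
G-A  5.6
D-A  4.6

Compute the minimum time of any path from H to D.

10.2 min

Enumerating some paths:
H–G–A–D: 2.8+5.6+4.6 = 13
H–B–C–E–D: 0.4+2.3+1.2+6.3 = 10.2
Cheapest is H–B–C–E–D at 10.2 min.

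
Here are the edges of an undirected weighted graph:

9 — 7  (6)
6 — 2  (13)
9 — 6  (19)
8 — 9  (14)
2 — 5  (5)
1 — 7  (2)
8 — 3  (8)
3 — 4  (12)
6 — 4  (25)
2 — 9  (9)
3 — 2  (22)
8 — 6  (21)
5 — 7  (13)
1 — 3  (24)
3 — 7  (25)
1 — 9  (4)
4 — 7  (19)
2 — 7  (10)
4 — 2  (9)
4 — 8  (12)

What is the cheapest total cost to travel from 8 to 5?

26

Compare a few routes:
8 → 9 → 2 → 5: 14+9+5 = 28
8 → 9 → 7 → 5: 14+6+13 = 33
8 → 9 → 1 → 7 → 5: 14+4+2+13 = 33
8 → 4 → 2 → 5: 12+9+5 = 26
The minimum is 26 via 8 → 4 → 2 → 5.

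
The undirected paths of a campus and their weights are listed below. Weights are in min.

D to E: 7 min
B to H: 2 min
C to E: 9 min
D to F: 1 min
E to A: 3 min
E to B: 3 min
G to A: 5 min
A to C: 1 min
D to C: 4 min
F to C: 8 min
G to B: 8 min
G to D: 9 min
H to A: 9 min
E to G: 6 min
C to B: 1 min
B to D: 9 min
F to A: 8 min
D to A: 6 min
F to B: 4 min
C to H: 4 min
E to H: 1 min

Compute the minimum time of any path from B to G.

7 min

Running Dijkstra from B:
B: 0
C: 1  (via B)
A: 2  (via C)
H: 2  (via B)
E: 3  (via B)
F: 4  (via B)
D: 5  (via C)
G: 7  (via A)
Shortest route: B → C → A → G = 7 min.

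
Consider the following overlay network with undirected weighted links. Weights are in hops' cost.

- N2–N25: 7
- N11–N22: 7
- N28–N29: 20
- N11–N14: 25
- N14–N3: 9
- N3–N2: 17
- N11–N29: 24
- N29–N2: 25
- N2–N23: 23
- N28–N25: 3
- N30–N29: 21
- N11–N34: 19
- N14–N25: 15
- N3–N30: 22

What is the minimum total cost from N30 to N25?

Enumerating some paths:
N30 → N29 → N28 → N25: 21+20+3 = 44
N30 → N3 → N2 → N25: 22+17+7 = 46
The minimum is 44 hops' cost via N30 → N29 → N28 → N25.

44 hops' cost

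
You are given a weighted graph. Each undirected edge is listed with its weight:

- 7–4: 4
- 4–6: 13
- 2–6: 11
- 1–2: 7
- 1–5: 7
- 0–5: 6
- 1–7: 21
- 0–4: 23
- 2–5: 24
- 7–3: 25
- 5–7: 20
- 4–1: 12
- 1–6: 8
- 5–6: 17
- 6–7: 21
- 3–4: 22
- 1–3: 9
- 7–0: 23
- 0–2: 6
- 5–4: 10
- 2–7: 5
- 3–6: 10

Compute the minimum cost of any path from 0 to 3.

22

Enumerating some paths:
0–2–1–3: 6+7+9 = 22
0–2–6–3: 6+11+10 = 27
The minimum is 22 via 0–2–1–3.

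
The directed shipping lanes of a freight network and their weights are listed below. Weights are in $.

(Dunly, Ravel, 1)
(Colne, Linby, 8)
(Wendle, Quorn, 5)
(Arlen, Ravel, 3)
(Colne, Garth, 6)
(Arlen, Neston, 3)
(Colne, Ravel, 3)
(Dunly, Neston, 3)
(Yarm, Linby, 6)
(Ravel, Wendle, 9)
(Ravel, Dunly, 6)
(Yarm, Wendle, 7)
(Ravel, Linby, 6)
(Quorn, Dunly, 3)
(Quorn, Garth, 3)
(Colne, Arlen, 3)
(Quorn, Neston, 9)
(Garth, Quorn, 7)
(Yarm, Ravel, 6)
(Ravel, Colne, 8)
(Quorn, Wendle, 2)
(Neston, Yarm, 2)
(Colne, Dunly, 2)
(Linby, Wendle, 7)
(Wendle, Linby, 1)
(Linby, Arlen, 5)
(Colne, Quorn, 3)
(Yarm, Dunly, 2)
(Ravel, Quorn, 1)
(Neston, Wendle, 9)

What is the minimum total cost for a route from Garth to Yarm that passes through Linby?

Best Garth to Linby: Garth → Quorn → Wendle → Linby costing 10
Shortest Linby→Yarm: Linby → Arlen → Neston → Yarm = 10
Total via Linby: 10 + 10 = $20.

$20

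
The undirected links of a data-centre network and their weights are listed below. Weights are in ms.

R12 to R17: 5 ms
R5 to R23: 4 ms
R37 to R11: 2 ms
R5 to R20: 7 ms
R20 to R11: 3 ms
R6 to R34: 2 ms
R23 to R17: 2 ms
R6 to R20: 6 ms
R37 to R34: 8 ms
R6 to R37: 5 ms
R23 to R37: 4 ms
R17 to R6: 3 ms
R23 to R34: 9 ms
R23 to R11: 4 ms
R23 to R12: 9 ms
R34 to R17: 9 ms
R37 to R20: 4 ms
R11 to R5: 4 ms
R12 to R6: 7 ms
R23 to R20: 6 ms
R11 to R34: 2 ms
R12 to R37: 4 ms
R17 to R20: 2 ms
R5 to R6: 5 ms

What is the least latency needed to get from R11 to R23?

Settle nodes by increasing distance from R11:
R11: 0
R34: 2  (via R11)
R37: 2  (via R11)
R20: 3  (via R11)
R23: 4  (via R11)
Shortest route: R11 → R23 = 4 ms.

4 ms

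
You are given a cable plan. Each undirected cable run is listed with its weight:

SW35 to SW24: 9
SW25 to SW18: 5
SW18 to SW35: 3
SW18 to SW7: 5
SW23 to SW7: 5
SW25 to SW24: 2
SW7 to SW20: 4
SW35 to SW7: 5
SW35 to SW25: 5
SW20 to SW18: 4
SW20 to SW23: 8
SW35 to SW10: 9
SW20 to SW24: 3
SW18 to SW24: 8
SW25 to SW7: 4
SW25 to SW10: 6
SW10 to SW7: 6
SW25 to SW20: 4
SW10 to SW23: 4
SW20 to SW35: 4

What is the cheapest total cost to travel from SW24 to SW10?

Compare a few routes:
SW24–SW20–SW25–SW10: 3+4+6 = 13
SW24–SW20–SW7–SW10: 3+4+6 = 13
SW24–SW25–SW7–SW10: 2+4+6 = 12
SW24–SW25–SW10: 2+6 = 8
Cheapest is SW24–SW25–SW10 at 8.

8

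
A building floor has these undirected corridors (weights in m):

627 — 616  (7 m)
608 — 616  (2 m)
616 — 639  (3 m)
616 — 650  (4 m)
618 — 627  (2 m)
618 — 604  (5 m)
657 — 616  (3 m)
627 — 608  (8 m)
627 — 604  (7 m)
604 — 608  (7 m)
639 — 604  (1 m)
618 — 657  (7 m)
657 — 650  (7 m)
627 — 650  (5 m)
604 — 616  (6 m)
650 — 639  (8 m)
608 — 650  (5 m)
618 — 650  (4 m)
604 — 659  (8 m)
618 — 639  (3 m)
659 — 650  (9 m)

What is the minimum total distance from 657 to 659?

15 m

Shortest distances from 657:
657: 0
616: 3  (via 657)
608: 5  (via 616)
639: 6  (via 616)
650: 7  (via 657)
604: 7  (via 639)
618: 7  (via 657)
627: 9  (via 618)
659: 15  (via 604)
Shortest route: 657 → 616 → 639 → 604 → 659 = 15 m.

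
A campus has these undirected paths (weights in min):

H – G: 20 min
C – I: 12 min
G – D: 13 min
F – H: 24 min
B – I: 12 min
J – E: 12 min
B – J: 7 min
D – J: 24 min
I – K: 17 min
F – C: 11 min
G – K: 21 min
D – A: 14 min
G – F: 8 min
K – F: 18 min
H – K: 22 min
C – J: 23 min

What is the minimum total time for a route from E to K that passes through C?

64 min

Best E to C: E → J → C costing 35
Best C to K: C → F → K costing 29
Total via C: 35 + 29 = 64 min.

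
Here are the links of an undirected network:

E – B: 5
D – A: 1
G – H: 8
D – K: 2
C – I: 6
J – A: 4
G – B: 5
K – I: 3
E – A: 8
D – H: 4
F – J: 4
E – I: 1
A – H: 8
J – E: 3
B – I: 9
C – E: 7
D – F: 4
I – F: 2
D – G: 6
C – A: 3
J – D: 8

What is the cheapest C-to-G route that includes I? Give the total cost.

17

Best C to I: C–I costing 6
Shortest I→G: I–K–D–G = 11
Total via I: 6 + 11 = 17.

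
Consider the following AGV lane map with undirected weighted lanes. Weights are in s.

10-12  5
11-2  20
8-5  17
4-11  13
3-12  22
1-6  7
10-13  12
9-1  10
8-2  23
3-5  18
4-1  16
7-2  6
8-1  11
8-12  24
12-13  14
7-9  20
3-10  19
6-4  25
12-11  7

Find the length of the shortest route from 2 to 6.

Settle nodes by increasing distance from 2:
2: 0
7: 6  (via 2)
11: 20  (via 2)
8: 23  (via 2)
9: 26  (via 7)
12: 27  (via 11)
10: 32  (via 12)
4: 33  (via 11)
1: 34  (via 8)
5: 40  (via 8)
6: 41  (via 1)
Shortest route: 2 → 8 → 1 → 6 = 41 s.

41 s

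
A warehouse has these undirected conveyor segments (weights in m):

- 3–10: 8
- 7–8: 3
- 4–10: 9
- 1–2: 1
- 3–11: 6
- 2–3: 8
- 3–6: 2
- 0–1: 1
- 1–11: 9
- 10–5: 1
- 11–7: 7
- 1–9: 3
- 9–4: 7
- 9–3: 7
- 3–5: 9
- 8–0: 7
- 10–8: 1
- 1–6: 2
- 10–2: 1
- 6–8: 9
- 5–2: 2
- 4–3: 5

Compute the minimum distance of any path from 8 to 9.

6 m

Settle nodes by increasing distance from 8:
8: 0
10: 1  (via 8)
2: 2  (via 10)
5: 2  (via 10)
1: 3  (via 2)
7: 3  (via 8)
0: 4  (via 1)
6: 5  (via 1)
9: 6  (via 1)
Shortest route: 8 → 10 → 2 → 1 → 9 = 6 m.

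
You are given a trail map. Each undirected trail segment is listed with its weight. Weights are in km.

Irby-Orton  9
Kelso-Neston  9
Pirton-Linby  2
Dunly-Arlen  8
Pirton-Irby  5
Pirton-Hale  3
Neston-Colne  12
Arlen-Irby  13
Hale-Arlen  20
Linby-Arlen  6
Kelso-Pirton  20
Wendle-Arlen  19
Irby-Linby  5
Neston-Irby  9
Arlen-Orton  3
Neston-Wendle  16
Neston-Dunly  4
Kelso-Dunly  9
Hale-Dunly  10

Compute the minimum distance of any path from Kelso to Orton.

20 km

Enumerating some paths:
Kelso–Neston–Irby–Orton: 9+9+9 = 27
Kelso–Dunly–Arlen–Orton: 9+8+3 = 20
Kelso–Neston–Dunly–Arlen–Orton: 9+4+8+3 = 24
The minimum is 20 km via Kelso–Dunly–Arlen–Orton.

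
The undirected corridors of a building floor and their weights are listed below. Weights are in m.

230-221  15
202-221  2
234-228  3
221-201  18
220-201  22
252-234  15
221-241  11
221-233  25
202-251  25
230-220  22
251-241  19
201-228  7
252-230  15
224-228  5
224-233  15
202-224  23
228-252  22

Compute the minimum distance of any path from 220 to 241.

Candidate routes:
220 - 201 - 228 - 224 - 202 - 221 - 241: 22+7+5+23+2+11 = 70
220 - 230 - 221 - 202 - 251 - 241: 22+15+2+25+19 = 83
220 - 201 - 221 - 241: 22+18+11 = 51
220 - 230 - 221 - 241: 22+15+11 = 48
The minimum is 48 m via 220 - 230 - 221 - 241.

48 m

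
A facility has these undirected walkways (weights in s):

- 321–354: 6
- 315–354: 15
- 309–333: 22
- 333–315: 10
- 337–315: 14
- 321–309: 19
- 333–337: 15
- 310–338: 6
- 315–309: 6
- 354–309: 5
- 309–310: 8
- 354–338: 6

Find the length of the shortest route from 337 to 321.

Compare a few routes:
337–315–309–354–321: 14+6+5+6 = 31
337–315–309–321: 14+6+19 = 39
337–315–354–321: 14+15+6 = 35
The minimum is 31 s via 337–315–309–354–321.

31 s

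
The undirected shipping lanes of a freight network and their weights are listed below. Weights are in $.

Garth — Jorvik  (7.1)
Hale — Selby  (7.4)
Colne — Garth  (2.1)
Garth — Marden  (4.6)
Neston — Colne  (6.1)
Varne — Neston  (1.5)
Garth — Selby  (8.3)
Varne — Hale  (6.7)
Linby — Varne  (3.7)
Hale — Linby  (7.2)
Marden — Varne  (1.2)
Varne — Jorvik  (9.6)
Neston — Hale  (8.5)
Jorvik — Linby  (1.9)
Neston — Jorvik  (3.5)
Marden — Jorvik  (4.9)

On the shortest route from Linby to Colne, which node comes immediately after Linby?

Candidate routes:
Linby–Jorvik–Garth–Colne: 1.9+7.1+2.1 = 11.1
Linby–Varne–Neston–Colne: 3.7+1.5+6.1 = 11.3
Cheapest is Linby–Jorvik–Garth–Colne at $11.1.
So from Linby the first move is to Jorvik.

Jorvik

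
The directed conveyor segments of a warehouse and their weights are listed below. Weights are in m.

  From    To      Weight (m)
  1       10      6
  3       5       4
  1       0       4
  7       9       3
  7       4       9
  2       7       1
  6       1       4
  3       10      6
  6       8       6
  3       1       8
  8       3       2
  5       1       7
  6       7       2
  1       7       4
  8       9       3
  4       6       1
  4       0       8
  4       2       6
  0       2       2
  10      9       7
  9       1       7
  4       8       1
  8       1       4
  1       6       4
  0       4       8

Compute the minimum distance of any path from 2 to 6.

11 m

Shortest distances from 2:
2: 0
7: 1  (via 2)
9: 4  (via 7)
4: 10  (via 7)
1: 11  (via 9)
6: 11  (via 4)
Shortest route: 2–7–4–6 = 11 m.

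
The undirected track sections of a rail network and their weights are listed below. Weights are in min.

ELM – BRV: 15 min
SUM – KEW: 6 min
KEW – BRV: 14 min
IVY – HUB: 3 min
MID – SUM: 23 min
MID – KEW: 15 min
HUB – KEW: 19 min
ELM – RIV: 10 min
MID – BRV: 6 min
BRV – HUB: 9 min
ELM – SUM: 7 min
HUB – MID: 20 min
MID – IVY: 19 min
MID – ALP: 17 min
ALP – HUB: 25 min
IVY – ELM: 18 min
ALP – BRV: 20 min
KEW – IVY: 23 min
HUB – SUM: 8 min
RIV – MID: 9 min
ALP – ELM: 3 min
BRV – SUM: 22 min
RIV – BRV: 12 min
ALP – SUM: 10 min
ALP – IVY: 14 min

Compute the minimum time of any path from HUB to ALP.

17 min

Compare a few routes:
HUB → IVY → ALP: 3+14 = 17
HUB → SUM → ELM → ALP: 8+7+3 = 18
HUB → SUM → ALP: 8+10 = 18
Cheapest is HUB → IVY → ALP at 17 min.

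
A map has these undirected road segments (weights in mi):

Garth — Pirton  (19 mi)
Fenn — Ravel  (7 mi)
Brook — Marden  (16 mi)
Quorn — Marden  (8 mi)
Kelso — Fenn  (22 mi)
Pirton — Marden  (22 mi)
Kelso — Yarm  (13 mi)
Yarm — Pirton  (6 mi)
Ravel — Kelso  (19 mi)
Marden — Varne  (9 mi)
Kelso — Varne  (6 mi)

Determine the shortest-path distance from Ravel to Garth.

Settle nodes by increasing distance from Ravel:
Ravel: 0
Fenn: 7  (via Ravel)
Kelso: 19  (via Ravel)
Varne: 25  (via Kelso)
Yarm: 32  (via Kelso)
Marden: 34  (via Varne)
Pirton: 38  (via Yarm)
Quorn: 42  (via Marden)
Brook: 50  (via Marden)
Garth: 57  (via Pirton)
Shortest route: Ravel–Kelso–Yarm–Pirton–Garth = 57 mi.

57 mi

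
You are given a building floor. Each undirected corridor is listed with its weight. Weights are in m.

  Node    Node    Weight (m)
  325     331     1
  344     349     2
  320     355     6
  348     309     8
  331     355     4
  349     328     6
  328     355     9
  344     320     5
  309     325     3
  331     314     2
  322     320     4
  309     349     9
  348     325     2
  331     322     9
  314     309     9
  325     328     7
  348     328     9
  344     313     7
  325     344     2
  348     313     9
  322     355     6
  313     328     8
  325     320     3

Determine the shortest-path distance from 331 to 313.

10 m

Compare a few routes:
331 - 325 - 344 - 313: 1+2+7 = 10
331 - 325 - 348 - 313: 1+2+9 = 12
331 - 325 - 320 - 344 - 313: 1+3+5+7 = 16
The minimum is 10 m via 331 - 325 - 344 - 313.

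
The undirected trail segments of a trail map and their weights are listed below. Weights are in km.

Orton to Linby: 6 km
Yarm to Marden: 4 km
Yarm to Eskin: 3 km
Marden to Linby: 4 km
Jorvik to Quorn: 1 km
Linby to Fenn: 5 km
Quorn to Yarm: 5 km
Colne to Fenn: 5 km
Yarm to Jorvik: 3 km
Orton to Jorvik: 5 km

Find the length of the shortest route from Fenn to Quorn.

17 km

Candidate routes:
Fenn - Linby - Orton - Jorvik - Quorn: 5+6+5+1 = 17
Fenn - Linby - Marden - Yarm - Quorn: 5+4+4+5 = 18
Fenn - Linby - Orton - Jorvik - Yarm - Quorn: 5+6+5+3+5 = 24
Cheapest is Fenn - Linby - Orton - Jorvik - Quorn at 17 km.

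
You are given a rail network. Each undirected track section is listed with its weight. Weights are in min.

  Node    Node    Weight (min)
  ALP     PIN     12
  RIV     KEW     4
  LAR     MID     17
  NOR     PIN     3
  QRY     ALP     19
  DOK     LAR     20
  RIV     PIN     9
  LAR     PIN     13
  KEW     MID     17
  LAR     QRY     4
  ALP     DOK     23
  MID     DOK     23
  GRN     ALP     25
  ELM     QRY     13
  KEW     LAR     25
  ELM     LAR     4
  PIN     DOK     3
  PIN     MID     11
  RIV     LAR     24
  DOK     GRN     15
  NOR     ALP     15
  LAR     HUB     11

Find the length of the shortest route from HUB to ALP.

Compare a few routes:
HUB - LAR - QRY - ALP: 11+4+19 = 34
HUB - LAR - PIN - ALP: 11+13+12 = 36
Cheapest is HUB - LAR - QRY - ALP at 34 min.

34 min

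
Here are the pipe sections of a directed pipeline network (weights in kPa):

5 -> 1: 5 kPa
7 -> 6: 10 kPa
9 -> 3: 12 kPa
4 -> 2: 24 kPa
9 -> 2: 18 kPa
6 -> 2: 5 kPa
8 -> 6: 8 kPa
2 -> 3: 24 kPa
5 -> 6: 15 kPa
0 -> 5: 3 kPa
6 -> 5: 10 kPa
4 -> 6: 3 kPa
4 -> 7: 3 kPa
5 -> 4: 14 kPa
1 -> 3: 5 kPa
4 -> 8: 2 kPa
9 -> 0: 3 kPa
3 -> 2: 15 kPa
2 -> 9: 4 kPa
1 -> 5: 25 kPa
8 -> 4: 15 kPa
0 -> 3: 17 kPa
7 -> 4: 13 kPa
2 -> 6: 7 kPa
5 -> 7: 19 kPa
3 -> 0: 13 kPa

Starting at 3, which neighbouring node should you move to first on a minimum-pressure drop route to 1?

Enumerating some paths:
3 - 2 - 9 - 0 - 5 - 1: 15+4+3+3+5 = 30
3 - 0 - 5 - 1: 13+3+5 = 21
Cheapest is 3 - 0 - 5 - 1 at 21 kPa.
So from 3 the first move is to 0.

0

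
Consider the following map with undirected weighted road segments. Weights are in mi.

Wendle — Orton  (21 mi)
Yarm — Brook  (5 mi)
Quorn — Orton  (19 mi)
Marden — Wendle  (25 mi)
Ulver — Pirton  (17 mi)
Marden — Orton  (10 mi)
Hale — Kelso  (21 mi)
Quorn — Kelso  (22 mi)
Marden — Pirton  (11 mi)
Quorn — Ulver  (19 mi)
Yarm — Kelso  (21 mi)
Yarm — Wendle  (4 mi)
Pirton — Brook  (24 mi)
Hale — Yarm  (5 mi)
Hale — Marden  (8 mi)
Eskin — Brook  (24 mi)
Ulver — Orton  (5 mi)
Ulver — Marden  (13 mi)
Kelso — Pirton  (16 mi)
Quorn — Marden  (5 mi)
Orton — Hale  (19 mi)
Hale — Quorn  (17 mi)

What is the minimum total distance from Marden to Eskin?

42 mi

Enumerating some paths:
Marden - Hale - Yarm - Brook - Eskin: 8+5+5+24 = 42
Marden - Quorn - Hale - Yarm - Brook - Eskin: 5+17+5+5+24 = 56
Cheapest is Marden - Hale - Yarm - Brook - Eskin at 42 mi.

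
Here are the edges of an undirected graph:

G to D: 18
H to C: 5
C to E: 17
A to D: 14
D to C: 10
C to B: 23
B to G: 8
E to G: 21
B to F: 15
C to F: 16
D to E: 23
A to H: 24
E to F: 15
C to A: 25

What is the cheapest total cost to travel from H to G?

Running Dijkstra from H:
H: 0
C: 5  (via H)
D: 15  (via C)
F: 21  (via C)
E: 22  (via C)
A: 24  (via H)
B: 28  (via C)
G: 33  (via D)
Shortest route: H–C–D–G = 33.

33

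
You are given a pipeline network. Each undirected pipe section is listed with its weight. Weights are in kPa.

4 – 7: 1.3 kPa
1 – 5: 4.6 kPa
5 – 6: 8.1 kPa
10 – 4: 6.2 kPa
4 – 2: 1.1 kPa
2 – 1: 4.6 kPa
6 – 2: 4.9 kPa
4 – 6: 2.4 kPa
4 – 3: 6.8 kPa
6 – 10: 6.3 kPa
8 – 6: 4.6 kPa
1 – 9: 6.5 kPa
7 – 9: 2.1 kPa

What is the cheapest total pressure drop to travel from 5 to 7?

Shortest distances from 5:
5: 0
1: 4.6  (via 5)
6: 8.1  (via 5)
2: 9.2  (via 1)
4: 10.3  (via 2)
9: 11.1  (via 1)
7: 11.6  (via 4)
Shortest route: 5 → 1 → 2 → 4 → 7 = 11.6 kPa.

11.6 kPa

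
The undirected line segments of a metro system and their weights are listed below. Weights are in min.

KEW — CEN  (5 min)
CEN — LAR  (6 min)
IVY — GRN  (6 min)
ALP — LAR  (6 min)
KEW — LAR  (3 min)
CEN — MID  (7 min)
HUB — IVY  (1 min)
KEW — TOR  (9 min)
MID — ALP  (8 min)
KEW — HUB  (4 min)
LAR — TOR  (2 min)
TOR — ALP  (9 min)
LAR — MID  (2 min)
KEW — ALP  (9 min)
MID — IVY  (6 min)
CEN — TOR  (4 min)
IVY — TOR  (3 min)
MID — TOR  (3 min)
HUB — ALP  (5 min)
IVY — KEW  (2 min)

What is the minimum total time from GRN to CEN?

13 min

Candidate routes:
GRN → IVY → KEW → LAR → TOR → CEN: 6+2+3+2+4 = 17
GRN → IVY → HUB → KEW → CEN: 6+1+4+5 = 16
GRN → IVY → KEW → CEN: 6+2+5 = 13
The minimum is 13 min via GRN → IVY → KEW → CEN.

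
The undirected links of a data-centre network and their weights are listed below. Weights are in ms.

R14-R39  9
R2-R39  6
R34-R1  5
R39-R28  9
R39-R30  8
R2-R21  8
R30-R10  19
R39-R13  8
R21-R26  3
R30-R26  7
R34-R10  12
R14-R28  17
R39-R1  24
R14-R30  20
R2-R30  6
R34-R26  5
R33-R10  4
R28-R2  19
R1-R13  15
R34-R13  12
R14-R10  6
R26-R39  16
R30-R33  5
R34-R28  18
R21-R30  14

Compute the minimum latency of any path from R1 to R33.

Enumerating some paths:
R1 - R34 - R26 - R30 - R33: 5+5+7+5 = 22
R1 - R34 - R10 - R33: 5+12+4 = 21
Cheapest is R1 - R34 - R10 - R33 at 21 ms.

21 ms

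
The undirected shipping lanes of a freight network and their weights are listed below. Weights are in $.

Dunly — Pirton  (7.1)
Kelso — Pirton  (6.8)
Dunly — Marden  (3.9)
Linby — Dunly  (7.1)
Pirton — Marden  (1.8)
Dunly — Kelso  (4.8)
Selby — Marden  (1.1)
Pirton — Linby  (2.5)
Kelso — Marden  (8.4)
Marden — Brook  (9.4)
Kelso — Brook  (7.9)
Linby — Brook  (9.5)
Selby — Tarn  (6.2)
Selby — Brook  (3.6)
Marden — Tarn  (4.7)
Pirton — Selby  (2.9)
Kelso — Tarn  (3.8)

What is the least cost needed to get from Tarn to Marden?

$4.7

Settle nodes by increasing distance from Tarn:
Tarn: 0
Kelso: 3.8  (via Tarn)
Marden: 4.7  (via Tarn)
Shortest route: Tarn → Marden = $4.7.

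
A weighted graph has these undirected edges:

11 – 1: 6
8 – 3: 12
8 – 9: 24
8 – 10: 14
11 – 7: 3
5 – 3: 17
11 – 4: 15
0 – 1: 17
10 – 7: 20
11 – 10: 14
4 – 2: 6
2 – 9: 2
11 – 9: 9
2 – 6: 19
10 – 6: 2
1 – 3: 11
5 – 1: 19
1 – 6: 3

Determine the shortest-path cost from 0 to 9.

Enumerating some paths:
0 → 1 → 6 → 2 → 9: 17+3+19+2 = 41
0 → 1 → 11 → 4 → 2 → 9: 17+6+15+6+2 = 46
0 → 1 → 6 → 10 → 11 → 9: 17+3+2+14+9 = 45
0 → 1 → 11 → 9: 17+6+9 = 32
Cheapest is 0 → 1 → 11 → 9 at 32.

32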